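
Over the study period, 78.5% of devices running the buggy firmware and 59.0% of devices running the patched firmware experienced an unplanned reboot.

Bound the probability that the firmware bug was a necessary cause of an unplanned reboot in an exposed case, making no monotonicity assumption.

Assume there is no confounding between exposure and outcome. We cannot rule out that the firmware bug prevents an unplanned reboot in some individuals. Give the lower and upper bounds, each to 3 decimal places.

p₁ = 0.785, p₀ = 0.59.
Under exogeneity alone the bounds on PN are max{0,(p₁−p₀)/p₁} ≤ PN ≤ min{1,(1−p₀)/p₁}.
  lower = (p₁ − p₀)/p₁ = 0.195 / 0.785 ≈ 0.2484
  upper = min{1, (1 − p₀)/p₁} = 0.41 / 0.785 ≈ 0.5223

0.248 ≤ PN ≤ 0.522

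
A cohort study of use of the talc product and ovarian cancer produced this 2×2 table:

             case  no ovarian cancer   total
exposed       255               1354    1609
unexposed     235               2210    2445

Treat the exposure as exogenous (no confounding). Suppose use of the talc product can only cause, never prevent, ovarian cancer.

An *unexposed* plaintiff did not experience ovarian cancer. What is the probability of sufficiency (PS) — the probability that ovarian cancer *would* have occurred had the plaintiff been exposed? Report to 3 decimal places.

p₁ = P(outcome | exposed) = 255/1609 = 0.15848
p₀ = P(outcome | unexposed) = 235/2445 = 0.096115
Under exogeneity and monotonicity, PS = (p₁ − p₀) / (1 − p₀).
PS = (0.15848 − 0.096115) / (1 − 0.096115) = 0.062369 / 0.90389 ≈ 0.0690

PS ≈ 0.069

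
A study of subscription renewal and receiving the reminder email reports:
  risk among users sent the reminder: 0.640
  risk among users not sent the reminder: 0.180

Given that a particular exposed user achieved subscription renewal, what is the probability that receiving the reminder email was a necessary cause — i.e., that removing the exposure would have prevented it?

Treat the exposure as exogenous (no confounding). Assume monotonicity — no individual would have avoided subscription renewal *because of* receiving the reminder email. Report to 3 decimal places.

Let p₁ = 0.64, p₀ = 0.18.
Under exogeneity and monotonicity, PN = (p₁ − p₀) / p₁.
PN = (0.64 − 0.18) / 0.64 = 0.46 / 0.64 ≈ 0.7188

PN ≈ 0.719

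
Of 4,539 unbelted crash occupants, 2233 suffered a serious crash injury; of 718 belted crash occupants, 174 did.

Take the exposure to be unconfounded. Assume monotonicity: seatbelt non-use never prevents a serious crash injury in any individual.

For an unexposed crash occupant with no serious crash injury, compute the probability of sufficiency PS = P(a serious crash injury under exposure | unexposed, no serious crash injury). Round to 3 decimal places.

p₁ = P(outcome | exposed) = 2233/4539 = 0.49196
p₀ = P(outcome | unexposed) = 174/718 = 0.24234
Under exogeneity and monotonicity, PS = (p₁ − p₀) / (1 − p₀).
PS = (0.49196 − 0.24234) / (1 − 0.24234) = 0.24962 / 0.75766 ≈ 0.3295

PS ≈ 0.329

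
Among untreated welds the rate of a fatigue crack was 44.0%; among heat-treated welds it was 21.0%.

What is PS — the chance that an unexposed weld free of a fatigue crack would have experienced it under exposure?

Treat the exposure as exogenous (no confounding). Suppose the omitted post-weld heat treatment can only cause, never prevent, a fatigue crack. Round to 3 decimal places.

p₁ = 0.44, p₀ = 0.21.
Under exogeneity and monotonicity, PS = (p₁ − p₀) / (1 − p₀).
PS = (0.44 − 0.21) / (1 − 0.21) = 0.23 / 0.79 ≈ 0.2911

PS ≈ 0.291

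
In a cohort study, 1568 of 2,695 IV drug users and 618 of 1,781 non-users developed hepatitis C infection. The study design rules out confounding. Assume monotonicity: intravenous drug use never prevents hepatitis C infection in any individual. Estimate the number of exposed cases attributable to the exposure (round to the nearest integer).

about 633 cases

p₁ = P(outcome | exposed) = 1568/2695 = 0.58182
p₀ = P(outcome | unexposed) = 618/1781 = 0.347
PN = (p₁ − p₀)/p₁ = (0.58182 − 0.347) / 0.58182 ≈ 0.40360.
Attributable cases ≈ PN × (exposed cases) = 0.40360 × 1568 ≈ 632.85.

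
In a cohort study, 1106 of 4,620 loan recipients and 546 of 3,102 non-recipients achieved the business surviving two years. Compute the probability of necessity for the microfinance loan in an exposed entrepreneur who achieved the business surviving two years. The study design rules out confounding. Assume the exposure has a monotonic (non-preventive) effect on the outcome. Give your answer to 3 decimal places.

PN ≈ 0.265

p₁ = P(outcome | exposed) = 1106/4620 = 0.23939
p₀ = P(outcome | unexposed) = 546/3102 = 0.17602
Under exogeneity and monotonicity, PN = (p₁ − p₀) / p₁.
PN = (0.23939 − 0.17602) / 0.23939 = 0.063378 / 0.23939 ≈ 0.2647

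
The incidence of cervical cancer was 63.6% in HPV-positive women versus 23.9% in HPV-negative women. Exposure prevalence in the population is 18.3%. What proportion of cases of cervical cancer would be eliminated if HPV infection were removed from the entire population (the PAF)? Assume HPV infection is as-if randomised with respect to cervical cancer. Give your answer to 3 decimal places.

PAF ≈ 0.233

p₁ = 0.636, p₀ = 0.239.
Overall risk P(Y=1) = π·p₁ + (1−π)·p₀ = 0.183×0.636 + 0.817×0.239 = 0.31165.
Under exogeneity, PAF = [P(Y=1) − p₀] / P(Y=1).
PAF = (0.31165 − 0.239) / 0.31165 ≈ 0.2331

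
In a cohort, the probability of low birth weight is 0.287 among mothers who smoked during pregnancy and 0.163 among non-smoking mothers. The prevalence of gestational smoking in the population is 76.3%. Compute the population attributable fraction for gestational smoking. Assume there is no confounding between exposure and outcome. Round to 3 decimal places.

PAF ≈ 0.367

Let p₁ = 0.287, p₀ = 0.163.
Overall risk P(Y=1) = π·p₁ + (1−π)·p₀ = 0.763×0.287 + 0.237×0.163 = 0.25761.
Under exogeneity, PAF = [P(Y=1) − p₀] / P(Y=1).
PAF = (0.25761 − 0.163) / 0.25761 ≈ 0.3673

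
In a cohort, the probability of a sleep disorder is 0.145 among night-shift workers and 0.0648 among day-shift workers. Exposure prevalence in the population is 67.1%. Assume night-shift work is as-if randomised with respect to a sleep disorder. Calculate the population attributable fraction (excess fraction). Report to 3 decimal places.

PAF ≈ 0.454

Let p₁ = 0.145, p₀ = 0.0648.
Overall risk P(Y=1) = π·p₁ + (1−π)·p₀ = 0.671×0.145 + 0.329×0.0648 = 0.11861.
Under exogeneity, PAF = [P(Y=1) − p₀] / P(Y=1).
PAF = (0.11861 − 0.0648) / 0.11861 ≈ 0.4537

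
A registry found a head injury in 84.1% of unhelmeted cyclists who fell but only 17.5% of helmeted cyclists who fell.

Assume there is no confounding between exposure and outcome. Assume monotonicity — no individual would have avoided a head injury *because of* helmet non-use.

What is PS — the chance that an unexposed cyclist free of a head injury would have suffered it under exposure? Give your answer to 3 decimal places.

PS ≈ 0.807

p₁ = 0.841, p₀ = 0.175.
Under exogeneity and monotonicity, PS = (p₁ − p₀) / (1 − p₀).
PS = (0.841 − 0.175) / (1 − 0.175) = 0.666 / 0.825 ≈ 0.8073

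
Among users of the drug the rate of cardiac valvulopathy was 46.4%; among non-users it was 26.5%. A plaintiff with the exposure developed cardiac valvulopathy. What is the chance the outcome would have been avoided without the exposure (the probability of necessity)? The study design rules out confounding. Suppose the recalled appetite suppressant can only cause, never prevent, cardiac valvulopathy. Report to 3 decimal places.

PN ≈ 0.429

p₁ = 0.464, p₀ = 0.265.
Under exogeneity and monotonicity, PN = (p₁ − p₀) / p₁.
PN = (0.464 − 0.265) / 0.464 = 0.199 / 0.464 ≈ 0.4289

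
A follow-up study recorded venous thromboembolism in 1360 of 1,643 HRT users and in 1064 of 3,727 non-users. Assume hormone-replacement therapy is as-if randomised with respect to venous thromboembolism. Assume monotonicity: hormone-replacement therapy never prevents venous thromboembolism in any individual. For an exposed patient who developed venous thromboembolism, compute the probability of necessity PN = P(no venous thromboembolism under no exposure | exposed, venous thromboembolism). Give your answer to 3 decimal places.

p₁ = P(outcome | exposed) = 1360/1643 = 0.82775
p₀ = P(outcome | unexposed) = 1064/3727 = 0.28548
Under exogeneity and monotonicity, PN = (p₁ − p₀) / p₁.
PN = (0.82775 − 0.28548) / 0.82775 = 0.54227 / 0.82775 ≈ 0.6551

PN ≈ 0.655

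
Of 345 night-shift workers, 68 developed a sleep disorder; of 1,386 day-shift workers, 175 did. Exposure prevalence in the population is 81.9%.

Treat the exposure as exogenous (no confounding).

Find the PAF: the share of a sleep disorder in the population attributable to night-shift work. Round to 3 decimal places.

PAF ≈ 0.315

p₁ = P(outcome | exposed) = 68/345 = 0.1971
p₀ = P(outcome | unexposed) = 175/1386 = 0.12626
Overall risk P(Y=1) = π·p₁ + (1−π)·p₀ = 0.819×0.1971 + 0.181×0.12626 = 0.18428.
Under exogeneity, PAF = [P(Y=1) − p₀] / P(Y=1).
PAF = (0.18428 − 0.12626) / 0.18428 ≈ 0.3148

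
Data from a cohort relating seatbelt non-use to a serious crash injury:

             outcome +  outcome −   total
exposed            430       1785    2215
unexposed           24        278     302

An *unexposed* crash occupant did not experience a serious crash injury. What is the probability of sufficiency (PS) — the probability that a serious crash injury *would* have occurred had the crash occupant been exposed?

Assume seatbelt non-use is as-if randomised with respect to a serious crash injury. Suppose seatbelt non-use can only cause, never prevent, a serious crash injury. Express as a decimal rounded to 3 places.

PS ≈ 0.125

p₁ = P(outcome | exposed) = 430/2215 = 0.19413
p₀ = P(outcome | unexposed) = 24/302 = 0.07947
Under exogeneity and monotonicity, PS = (p₁ − p₀)/(1 − p₀).
PS = (0.19413 − 0.07947) / 0.92053 ≈ 0.1246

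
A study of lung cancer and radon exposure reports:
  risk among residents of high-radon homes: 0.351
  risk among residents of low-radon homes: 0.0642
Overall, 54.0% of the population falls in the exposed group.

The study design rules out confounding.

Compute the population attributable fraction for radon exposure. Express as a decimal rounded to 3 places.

PAF ≈ 0.707

Let p₁ = 0.351, p₀ = 0.0642.
Overall risk P(Y=1) = π·p₁ + (1−π)·p₀ = 0.54×0.351 + 0.46×0.0642 = 0.21907.
Under exogeneity, PAF = [P(Y=1) − p₀] / P(Y=1).
PAF = (0.21907 − 0.0642) / 0.21907 ≈ 0.7069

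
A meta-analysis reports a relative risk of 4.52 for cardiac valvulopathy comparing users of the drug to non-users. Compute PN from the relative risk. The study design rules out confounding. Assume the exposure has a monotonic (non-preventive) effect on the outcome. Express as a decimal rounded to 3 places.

PN ≈ 0.779

Under exogeneity and monotonicity, PN = (RR − 1) / RR = 1 − 1/RR.
PN = (4.52 − 1) / 4.52 = 3.52 / 4.52 ≈ 0.7788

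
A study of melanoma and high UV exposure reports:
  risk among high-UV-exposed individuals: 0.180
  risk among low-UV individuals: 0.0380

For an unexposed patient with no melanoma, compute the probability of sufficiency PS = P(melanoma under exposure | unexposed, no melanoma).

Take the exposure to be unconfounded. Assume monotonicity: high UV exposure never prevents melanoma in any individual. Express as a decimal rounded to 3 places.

PS ≈ 0.148

Let p₁ = 0.18, p₀ = 0.038.
Under exogeneity and monotonicity, PS = (p₁ − p₀) / (1 − p₀).
PS = (0.18 − 0.038) / (1 − 0.038) = 0.142 / 0.962 ≈ 0.1476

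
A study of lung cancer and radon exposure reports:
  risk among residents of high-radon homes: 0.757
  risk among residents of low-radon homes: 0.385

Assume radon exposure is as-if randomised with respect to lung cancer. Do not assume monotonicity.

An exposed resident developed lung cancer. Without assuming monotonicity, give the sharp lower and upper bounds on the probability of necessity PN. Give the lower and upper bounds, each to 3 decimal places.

Let p₁ = 0.757, p₀ = 0.385.
Under exogeneity alone the bounds on PN are max{0,(p₁−p₀)/p₁} ≤ PN ≤ min{1,(1−p₀)/p₁}.
  lower = (p₁ − p₀)/p₁ = 0.372 / 0.757 ≈ 0.4914
  upper = min{1, (1 − p₀)/p₁} = 0.615 / 0.757 ≈ 0.8124

0.491 ≤ PN ≤ 0.812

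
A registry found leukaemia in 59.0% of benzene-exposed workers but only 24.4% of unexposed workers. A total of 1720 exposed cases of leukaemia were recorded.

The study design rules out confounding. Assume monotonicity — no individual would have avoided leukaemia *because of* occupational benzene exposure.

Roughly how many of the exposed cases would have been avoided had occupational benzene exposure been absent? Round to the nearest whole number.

p₁ = 0.59, p₀ = 0.244.
PN = (p₁ − p₀)/p₁ = (0.59 − 0.244) / 0.59 ≈ 0.58644.
Attributable cases ≈ PN × (exposed cases) = 0.58644 × 1720 ≈ 1008.68.

about 1009 cases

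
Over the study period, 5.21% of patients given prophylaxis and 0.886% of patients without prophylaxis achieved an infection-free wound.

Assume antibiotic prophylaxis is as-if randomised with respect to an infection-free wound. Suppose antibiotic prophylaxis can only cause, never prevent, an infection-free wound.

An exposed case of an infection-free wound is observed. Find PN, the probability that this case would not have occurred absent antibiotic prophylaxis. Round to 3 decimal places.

PN ≈ 0.830

p₁ = 0.0521, p₀ = 0.00886.
Under exogeneity and monotonicity, PN = (p₁ − p₀) / p₁.
PN = (0.0521 − 0.00886) / 0.0521 = 0.04324 / 0.0521 ≈ 0.8299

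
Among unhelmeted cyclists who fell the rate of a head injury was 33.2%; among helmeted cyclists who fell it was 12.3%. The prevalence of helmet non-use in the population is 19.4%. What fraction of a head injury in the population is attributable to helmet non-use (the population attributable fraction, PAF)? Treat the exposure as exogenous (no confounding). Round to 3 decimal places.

p₁ = 0.332, p₀ = 0.123.
Overall risk P(Y=1) = π·p₁ + (1−π)·p₀ = 0.194×0.332 + 0.806×0.123 = 0.16355.
Under exogeneity, PAF = [P(Y=1) − p₀] / P(Y=1).
PAF = (0.16355 − 0.123) / 0.16355 ≈ 0.2479

PAF ≈ 0.248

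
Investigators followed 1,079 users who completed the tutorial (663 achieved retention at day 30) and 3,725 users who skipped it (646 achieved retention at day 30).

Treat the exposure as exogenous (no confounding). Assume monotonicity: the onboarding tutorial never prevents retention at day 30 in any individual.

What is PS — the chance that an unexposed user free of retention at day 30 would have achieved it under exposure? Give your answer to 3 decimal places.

p₁ = P(outcome | exposed) = 663/1079 = 0.61446
p₀ = P(outcome | unexposed) = 646/3725 = 0.17342
Under exogeneity and monotonicity, PS = (p₁ − p₀) / (1 − p₀).
PS = (0.61446 − 0.17342) / (1 − 0.17342) = 0.44104 / 0.82658 ≈ 0.5336

PS ≈ 0.534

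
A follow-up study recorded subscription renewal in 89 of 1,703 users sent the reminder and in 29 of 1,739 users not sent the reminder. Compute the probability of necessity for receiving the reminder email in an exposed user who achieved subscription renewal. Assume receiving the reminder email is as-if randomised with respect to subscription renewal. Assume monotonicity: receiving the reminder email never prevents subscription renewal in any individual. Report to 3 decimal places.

p₁ = P(outcome | exposed) = 89/1703 = 0.052261
p₀ = P(outcome | unexposed) = 29/1739 = 0.016676
Under exogeneity and monotonicity, PN = (p₁ − p₀) / p₁.
PN = (0.052261 − 0.016676) / 0.052261 = 0.035584 / 0.052261 ≈ 0.6809

PN ≈ 0.681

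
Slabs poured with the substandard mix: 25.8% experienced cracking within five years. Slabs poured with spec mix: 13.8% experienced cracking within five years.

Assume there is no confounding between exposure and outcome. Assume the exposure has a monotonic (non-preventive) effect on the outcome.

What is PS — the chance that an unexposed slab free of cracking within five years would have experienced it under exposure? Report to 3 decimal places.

PS ≈ 0.139

p₁ = 0.258, p₀ = 0.138.
Under exogeneity and monotonicity, PS = (p₁ − p₀) / (1 − p₀).
PS = (0.258 − 0.138) / (1 − 0.138) = 0.12 / 0.862 ≈ 0.1392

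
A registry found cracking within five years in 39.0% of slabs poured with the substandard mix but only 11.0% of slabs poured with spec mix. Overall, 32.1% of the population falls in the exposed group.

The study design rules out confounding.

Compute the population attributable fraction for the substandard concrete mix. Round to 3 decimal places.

PAF ≈ 0.450

p₁ = 0.39, p₀ = 0.11.
Overall risk P(Y=1) = π·p₁ + (1−π)·p₀ = 0.321×0.39 + 0.679×0.11 = 0.19988.
Under exogeneity, PAF = [P(Y=1) − p₀] / P(Y=1).
PAF = (0.19988 − 0.11) / 0.19988 ≈ 0.4497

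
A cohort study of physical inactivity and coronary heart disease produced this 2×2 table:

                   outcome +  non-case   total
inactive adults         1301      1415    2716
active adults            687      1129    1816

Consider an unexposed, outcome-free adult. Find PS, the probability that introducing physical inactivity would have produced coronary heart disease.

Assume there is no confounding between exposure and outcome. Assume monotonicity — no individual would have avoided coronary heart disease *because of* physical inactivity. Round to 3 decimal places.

PS ≈ 0.162

p₁ = P(outcome | exposed) = 1301/2716 = 0.47901
p₀ = P(outcome | unexposed) = 687/1816 = 0.3783
Under exogeneity and monotonicity, PS = (p₁ − p₀)/(1 − p₀).
PS = (0.47901 − 0.3783) / 0.6217 ≈ 0.1620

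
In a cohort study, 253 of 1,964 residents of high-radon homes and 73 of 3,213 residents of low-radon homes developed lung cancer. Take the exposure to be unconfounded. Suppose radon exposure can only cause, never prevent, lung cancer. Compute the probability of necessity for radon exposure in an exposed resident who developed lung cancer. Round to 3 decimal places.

p₁ = P(outcome | exposed) = 253/1964 = 0.12882
p₀ = P(outcome | unexposed) = 73/3213 = 0.02272
Under exogeneity and monotonicity, PN = (p₁ − p₀) / p₁.
PN = (0.12882 − 0.02272) / 0.12882 = 0.1061 / 0.12882 ≈ 0.8236

PN ≈ 0.824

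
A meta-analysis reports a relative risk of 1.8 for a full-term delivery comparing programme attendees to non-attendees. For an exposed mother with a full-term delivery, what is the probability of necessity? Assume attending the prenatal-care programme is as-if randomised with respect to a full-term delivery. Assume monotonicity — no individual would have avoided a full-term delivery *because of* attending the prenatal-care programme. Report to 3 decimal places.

Under exogeneity and monotonicity, PN = (RR − 1) / RR = 1 − 1/RR.
PN = (1.8 − 1) / 1.8 = 0.8 / 1.8 ≈ 0.4444

PN ≈ 0.444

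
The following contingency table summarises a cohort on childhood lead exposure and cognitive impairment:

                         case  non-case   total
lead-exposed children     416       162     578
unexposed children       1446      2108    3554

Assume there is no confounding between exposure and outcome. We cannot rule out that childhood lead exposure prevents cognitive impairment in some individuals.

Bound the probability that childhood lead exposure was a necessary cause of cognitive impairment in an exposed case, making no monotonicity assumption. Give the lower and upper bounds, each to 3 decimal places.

0.435 ≤ PN ≤ 0.824

p₁ = P(outcome | exposed) = 416/578 = 0.71972
p₀ = P(outcome | unexposed) = 1446/3554 = 0.40687
Under exogeneity alone the bounds on PN are max{0,(p₁−p₀)/p₁} ≤ PN ≤ min{1,(1−p₀)/p₁}.
  lower = (p₁ − p₀)/p₁ = 0.31286 / 0.71972 ≈ 0.4347
  upper = min{1, (1 − p₀)/p₁} = 0.59313 / 0.71972 ≈ 0.8241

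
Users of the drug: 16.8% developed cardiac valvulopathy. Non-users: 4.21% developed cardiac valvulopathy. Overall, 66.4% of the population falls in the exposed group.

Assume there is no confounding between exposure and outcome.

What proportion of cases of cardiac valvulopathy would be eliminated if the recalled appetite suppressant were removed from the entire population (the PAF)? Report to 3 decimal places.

p₁ = 0.168, p₀ = 0.0421.
Overall risk P(Y=1) = π·p₁ + (1−π)·p₀ = 0.664×0.168 + 0.336×0.0421 = 0.1257.
Under exogeneity, PAF = [P(Y=1) − p₀] / P(Y=1).
PAF = (0.1257 − 0.0421) / 0.1257 ≈ 0.6651

PAF ≈ 0.665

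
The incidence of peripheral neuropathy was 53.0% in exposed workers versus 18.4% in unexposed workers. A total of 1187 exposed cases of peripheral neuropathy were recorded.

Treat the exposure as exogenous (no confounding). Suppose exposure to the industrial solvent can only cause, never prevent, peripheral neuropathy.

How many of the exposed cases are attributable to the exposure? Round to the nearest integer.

p₁ = 0.53, p₀ = 0.184.
PN = (p₁ − p₀)/p₁ = (0.53 − 0.184) / 0.53 ≈ 0.65283.
Attributable cases ≈ PN × (exposed cases) = 0.65283 × 1187 ≈ 774.91.

about 775 cases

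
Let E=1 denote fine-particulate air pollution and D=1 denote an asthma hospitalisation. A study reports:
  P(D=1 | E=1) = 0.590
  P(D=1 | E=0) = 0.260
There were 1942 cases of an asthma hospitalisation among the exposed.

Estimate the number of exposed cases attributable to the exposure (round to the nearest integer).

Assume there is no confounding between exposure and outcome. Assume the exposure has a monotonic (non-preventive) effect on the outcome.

about 1086 cases

Let p₁ = 0.59, p₀ = 0.26.
PN = (p₁ − p₀)/p₁ = (0.59 − 0.26) / 0.59 ≈ 0.55932.
Attributable cases ≈ PN × (exposed cases) = 0.55932 × 1942 ≈ 1086.20.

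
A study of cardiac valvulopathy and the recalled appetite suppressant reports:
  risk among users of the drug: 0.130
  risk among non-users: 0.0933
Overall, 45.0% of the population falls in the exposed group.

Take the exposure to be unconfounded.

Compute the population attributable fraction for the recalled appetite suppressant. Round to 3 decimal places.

PAF ≈ 0.150

Let p₁ = 0.13, p₀ = 0.0933.
Overall risk P(Y=1) = π·p₁ + (1−π)·p₀ = 0.45×0.13 + 0.55×0.0933 = 0.10981.
Under exogeneity, PAF = [P(Y=1) − p₀] / P(Y=1).
PAF = (0.10981 − 0.0933) / 0.10981 ≈ 0.1504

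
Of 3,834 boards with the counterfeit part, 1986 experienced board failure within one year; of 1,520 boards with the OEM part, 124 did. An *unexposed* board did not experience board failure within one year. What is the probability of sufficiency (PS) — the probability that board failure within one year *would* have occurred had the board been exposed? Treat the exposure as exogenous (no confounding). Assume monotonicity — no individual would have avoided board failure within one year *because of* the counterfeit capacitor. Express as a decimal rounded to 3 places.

PS ≈ 0.475

p₁ = P(outcome | exposed) = 1986/3834 = 0.518
p₀ = P(outcome | unexposed) = 124/1520 = 0.081579
Under exogeneity and monotonicity, PS = (p₁ − p₀) / (1 − p₀).
PS = (0.518 − 0.081579) / (1 − 0.081579) = 0.43642 / 0.91842 ≈ 0.4752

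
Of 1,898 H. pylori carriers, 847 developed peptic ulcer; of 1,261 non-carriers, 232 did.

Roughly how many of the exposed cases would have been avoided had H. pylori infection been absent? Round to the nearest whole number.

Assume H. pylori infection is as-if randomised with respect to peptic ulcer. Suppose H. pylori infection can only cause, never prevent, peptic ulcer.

p₁ = P(outcome | exposed) = 847/1898 = 0.44626
p₀ = P(outcome | unexposed) = 232/1261 = 0.18398
PN = (p₁ − p₀)/p₁ = (0.44626 − 0.18398) / 0.44626 ≈ 0.58773.
Attributable cases ≈ PN × (exposed cases) = 0.58773 × 847 ≈ 497.80.

about 498 cases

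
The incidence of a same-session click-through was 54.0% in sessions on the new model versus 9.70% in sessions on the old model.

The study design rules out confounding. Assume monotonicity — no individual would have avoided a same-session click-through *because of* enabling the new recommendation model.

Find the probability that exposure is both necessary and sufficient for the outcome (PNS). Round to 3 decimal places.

p₁ = 0.54, p₀ = 0.097.
Under exogeneity and monotonicity, PNS = p₁ − p₀.
PNS = 0.54 − 0.097 = 0.443

PNS ≈ 0.443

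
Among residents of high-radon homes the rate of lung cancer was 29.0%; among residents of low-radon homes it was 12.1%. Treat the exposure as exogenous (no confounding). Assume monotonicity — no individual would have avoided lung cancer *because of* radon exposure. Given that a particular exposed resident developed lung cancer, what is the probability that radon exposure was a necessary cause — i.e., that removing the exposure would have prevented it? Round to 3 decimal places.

p₁ = 0.29, p₀ = 0.121.
Under exogeneity and monotonicity, PN = (p₁ − p₀) / p₁.
PN = (0.29 − 0.121) / 0.29 = 0.169 / 0.29 ≈ 0.5828

PN ≈ 0.583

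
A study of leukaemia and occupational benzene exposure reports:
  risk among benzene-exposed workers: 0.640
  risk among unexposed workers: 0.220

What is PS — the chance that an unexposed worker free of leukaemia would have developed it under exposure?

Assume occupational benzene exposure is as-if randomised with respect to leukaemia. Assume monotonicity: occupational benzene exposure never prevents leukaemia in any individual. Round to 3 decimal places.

PS ≈ 0.538

Let p₁ = 0.64, p₀ = 0.22.
Under exogeneity and monotonicity, PS = (p₁ − p₀) / (1 − p₀).
PS = (0.64 − 0.22) / (1 − 0.22) = 0.42 / 0.78 ≈ 0.5385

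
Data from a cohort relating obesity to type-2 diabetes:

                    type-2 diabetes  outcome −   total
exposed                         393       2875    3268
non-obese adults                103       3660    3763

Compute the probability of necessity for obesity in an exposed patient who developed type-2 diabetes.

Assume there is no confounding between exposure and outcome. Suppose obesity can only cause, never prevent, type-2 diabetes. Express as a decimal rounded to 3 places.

p₁ = P(outcome | exposed) = 393/3268 = 0.12026
p₀ = P(outcome | unexposed) = 103/3763 = 0.027372
Under exogeneity and monotonicity, PN = (p₁ − p₀)/p₁.
PN = (0.12026 − 0.027372) / 0.12026 ≈ 0.7724

PN ≈ 0.772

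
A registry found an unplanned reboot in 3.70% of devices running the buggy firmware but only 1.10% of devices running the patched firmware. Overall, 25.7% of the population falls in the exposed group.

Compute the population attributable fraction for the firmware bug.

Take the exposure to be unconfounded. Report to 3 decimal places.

p₁ = 0.037, p₀ = 0.011.
Overall risk P(Y=1) = π·p₁ + (1−π)·p₀ = 0.257×0.037 + 0.743×0.011 = 0.017682.
Under exogeneity, PAF = [P(Y=1) − p₀] / P(Y=1).
PAF = (0.017682 − 0.011) / 0.017682 ≈ 0.3779

PAF ≈ 0.378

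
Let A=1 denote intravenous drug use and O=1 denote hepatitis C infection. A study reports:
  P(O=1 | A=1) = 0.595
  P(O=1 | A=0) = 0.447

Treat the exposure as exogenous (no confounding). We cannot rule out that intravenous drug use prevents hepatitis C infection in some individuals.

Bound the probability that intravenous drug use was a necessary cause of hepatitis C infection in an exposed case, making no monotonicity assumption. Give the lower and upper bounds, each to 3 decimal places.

Let p₁ = 0.595, p₀ = 0.447.
Under exogeneity alone the bounds on PN are max{0,(p₁−p₀)/p₁} ≤ PN ≤ min{1,(1−p₀)/p₁}.
  lower = (p₁ − p₀)/p₁ = 0.148 / 0.595 ≈ 0.2487
  upper = min{1, (1 − p₀)/p₁} = 0.553 / 0.595 ≈ 0.9294

0.249 ≤ PN ≤ 0.929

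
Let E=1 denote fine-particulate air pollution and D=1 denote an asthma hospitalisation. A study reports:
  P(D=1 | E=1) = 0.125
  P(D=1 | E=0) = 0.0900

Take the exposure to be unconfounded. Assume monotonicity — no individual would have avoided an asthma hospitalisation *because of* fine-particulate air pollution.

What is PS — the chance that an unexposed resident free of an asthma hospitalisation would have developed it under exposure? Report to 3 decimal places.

Let p₁ = 0.125, p₀ = 0.09.
Under exogeneity and monotonicity, PS = (p₁ − p₀) / (1 − p₀).
PS = (0.125 − 0.09) / (1 − 0.09) = 0.035 / 0.91 ≈ 0.0385

PS ≈ 0.038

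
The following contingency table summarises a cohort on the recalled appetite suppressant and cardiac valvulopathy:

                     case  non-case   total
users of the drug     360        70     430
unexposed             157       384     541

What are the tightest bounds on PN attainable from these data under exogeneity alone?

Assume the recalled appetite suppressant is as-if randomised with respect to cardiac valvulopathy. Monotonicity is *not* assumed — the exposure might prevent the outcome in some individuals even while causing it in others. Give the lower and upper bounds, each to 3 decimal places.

p₁ = P(outcome | exposed) = 360/430 = 0.83721
p₀ = P(outcome | unexposed) = 157/541 = 0.2902
Under exogeneity alone the bounds on PN are max{0,(p₁−p₀)/p₁} ≤ PN ≤ min{1,(1−p₀)/p₁}.
  lower = (p₁ − p₀)/p₁ = 0.54701 / 0.83721 ≈ 0.6534
  upper = min{1, (1 − p₀)/p₁} = 0.7098 / 0.83721 ≈ 0.8478

0.653 ≤ PN ≤ 0.848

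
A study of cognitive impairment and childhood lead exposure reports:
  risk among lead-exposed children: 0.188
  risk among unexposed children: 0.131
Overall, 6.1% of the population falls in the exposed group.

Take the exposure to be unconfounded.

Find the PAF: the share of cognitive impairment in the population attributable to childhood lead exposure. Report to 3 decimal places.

Let p₁ = 0.188, p₀ = 0.131.
Overall risk P(Y=1) = π·p₁ + (1−π)·p₀ = 0.061×0.188 + 0.939×0.131 = 0.13448.
Under exogeneity, PAF = [P(Y=1) − p₀] / P(Y=1).
PAF = (0.13448 − 0.131) / 0.13448 ≈ 0.0259

PAF ≈ 0.026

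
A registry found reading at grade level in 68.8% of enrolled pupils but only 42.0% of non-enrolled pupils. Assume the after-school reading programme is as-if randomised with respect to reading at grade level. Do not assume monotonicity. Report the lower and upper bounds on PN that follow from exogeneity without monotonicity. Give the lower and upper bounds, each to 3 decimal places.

p₁ = 0.688, p₀ = 0.42.
Under exogeneity alone the bounds on PN are max{0,(p₁−p₀)/p₁} ≤ PN ≤ min{1,(1−p₀)/p₁}.
  lower = (p₁ − p₀)/p₁ = 0.268 / 0.688 ≈ 0.3895
  upper = min{1, (1 − p₀)/p₁} = 0.58 / 0.688 ≈ 0.8430

0.390 ≤ PN ≤ 0.843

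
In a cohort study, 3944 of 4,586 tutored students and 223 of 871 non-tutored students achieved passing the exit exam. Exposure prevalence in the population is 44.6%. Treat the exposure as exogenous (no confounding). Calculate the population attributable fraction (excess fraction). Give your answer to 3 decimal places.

PAF ≈ 0.513

p₁ = P(outcome | exposed) = 3944/4586 = 0.86001
p₀ = P(outcome | unexposed) = 223/871 = 0.25603
Overall risk P(Y=1) = π·p₁ + (1−π)·p₀ = 0.446×0.86001 + 0.554×0.25603 = 0.5254.
Under exogeneity, PAF = [P(Y=1) − p₀] / P(Y=1).
PAF = (0.5254 − 0.25603) / 0.5254 ≈ 0.5127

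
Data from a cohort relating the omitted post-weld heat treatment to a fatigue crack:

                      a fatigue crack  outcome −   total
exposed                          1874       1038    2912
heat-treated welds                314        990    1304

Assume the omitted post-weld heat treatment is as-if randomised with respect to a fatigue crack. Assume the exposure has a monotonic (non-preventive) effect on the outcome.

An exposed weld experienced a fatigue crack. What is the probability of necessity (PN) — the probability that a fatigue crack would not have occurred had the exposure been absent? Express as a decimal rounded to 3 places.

p₁ = P(outcome | exposed) = 1874/2912 = 0.64354
p₀ = P(outcome | unexposed) = 314/1304 = 0.2408
Under exogeneity and monotonicity, PN = (p₁ − p₀)/p₁.
PN = (0.64354 − 0.2408) / 0.64354 ≈ 0.6258

PN ≈ 0.626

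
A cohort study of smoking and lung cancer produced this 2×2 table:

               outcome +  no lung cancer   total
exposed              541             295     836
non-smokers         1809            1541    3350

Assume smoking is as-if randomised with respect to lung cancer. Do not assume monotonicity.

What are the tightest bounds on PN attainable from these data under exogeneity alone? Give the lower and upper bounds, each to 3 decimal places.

p₁ = P(outcome | exposed) = 541/836 = 0.64713
p₀ = P(outcome | unexposed) = 1809/3350 = 0.54
Under exogeneity alone the bounds on PN are max{0,(p₁−p₀)/p₁} ≤ PN ≤ min{1,(1−p₀)/p₁}.
  lower = (p₁ − p₀)/p₁ = 0.10713 / 0.64713 ≈ 0.1655
  upper = min{1, (1 − p₀)/p₁} = 0.46 / 0.64713 ≈ 0.7108

0.166 ≤ PN ≤ 0.711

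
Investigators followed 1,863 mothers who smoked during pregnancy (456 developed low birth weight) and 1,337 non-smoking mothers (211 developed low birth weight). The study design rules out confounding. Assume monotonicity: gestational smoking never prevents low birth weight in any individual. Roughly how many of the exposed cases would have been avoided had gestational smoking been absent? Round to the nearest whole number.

p₁ = P(outcome | exposed) = 456/1863 = 0.24477
p₀ = P(outcome | unexposed) = 211/1337 = 0.15782
PN = (p₁ − p₀)/p₁ = (0.24477 − 0.15782) / 0.24477 ≈ 0.35524.
Attributable cases ≈ PN × (exposed cases) = 0.35524 × 456 ≈ 161.99.

about 162 cases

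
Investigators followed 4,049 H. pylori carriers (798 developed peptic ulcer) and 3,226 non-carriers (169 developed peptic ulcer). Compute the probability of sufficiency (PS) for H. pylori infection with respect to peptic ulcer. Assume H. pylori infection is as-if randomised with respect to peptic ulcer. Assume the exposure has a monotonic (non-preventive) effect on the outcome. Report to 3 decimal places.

PS ≈ 0.153

p₁ = P(outcome | exposed) = 798/4049 = 0.19709
p₀ = P(outcome | unexposed) = 169/3226 = 0.052387
Under exogeneity and monotonicity, PS = (p₁ − p₀) / (1 − p₀).
PS = (0.19709 − 0.052387) / (1 − 0.052387) = 0.1447 / 0.94761 ≈ 0.1527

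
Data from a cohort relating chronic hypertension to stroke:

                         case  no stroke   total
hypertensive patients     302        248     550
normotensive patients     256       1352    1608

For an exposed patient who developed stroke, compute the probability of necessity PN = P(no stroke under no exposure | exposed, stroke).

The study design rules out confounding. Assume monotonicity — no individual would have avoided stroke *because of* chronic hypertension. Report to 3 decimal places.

PN ≈ 0.710

p₁ = P(outcome | exposed) = 302/550 = 0.54909
p₀ = P(outcome | unexposed) = 256/1608 = 0.1592
Under exogeneity and monotonicity, PN = (p₁ − p₀)/p₁.
PN = (0.54909 − 0.1592) / 0.54909 ≈ 0.7101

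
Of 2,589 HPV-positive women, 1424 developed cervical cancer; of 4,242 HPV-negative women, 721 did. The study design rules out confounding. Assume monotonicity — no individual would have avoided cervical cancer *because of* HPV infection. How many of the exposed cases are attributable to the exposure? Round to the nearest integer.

about 984 cases

p₁ = P(outcome | exposed) = 1424/2589 = 0.55002
p₀ = P(outcome | unexposed) = 721/4242 = 0.16997
PN = (p₁ − p₀)/p₁ = (0.55002 − 0.16997) / 0.55002 ≈ 0.69098.
Attributable cases ≈ PN × (exposed cases) = 0.69098 × 1424 ≈ 983.96.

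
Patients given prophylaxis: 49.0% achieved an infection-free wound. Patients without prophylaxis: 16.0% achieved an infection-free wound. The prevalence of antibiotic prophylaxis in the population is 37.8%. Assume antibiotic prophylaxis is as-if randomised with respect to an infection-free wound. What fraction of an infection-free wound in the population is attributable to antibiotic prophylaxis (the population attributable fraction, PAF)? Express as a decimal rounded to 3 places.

p₁ = 0.49, p₀ = 0.16.
Overall risk P(Y=1) = π·p₁ + (1−π)·p₀ = 0.378×0.49 + 0.622×0.16 = 0.28474.
Under exogeneity, PAF = [P(Y=1) − p₀] / P(Y=1).
PAF = (0.28474 − 0.16) / 0.28474 ≈ 0.4381

PAF ≈ 0.438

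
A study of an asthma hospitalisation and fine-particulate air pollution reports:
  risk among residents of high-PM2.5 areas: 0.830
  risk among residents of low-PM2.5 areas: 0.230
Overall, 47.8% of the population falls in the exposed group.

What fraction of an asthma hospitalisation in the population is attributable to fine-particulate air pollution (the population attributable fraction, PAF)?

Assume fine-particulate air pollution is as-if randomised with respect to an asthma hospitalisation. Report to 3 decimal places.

Let p₁ = 0.83, p₀ = 0.23.
Overall risk P(Y=1) = π·p₁ + (1−π)·p₀ = 0.478×0.83 + 0.522×0.23 = 0.5168.
Under exogeneity, PAF = [P(Y=1) − p₀] / P(Y=1).
PAF = (0.5168 − 0.23) / 0.5168 ≈ 0.5550

PAF ≈ 0.555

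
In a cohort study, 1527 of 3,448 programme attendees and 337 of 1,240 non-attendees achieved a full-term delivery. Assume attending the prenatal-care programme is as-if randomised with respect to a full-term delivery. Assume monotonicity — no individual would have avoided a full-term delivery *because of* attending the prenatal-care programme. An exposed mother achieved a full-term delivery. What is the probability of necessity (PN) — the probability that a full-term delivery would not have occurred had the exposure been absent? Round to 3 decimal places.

PN ≈ 0.386

p₁ = P(outcome | exposed) = 1527/3448 = 0.44287
p₀ = P(outcome | unexposed) = 337/1240 = 0.27177
Under exogeneity and monotonicity, PN = (p₁ − p₀) / p₁.
PN = (0.44287 − 0.27177) / 0.44287 = 0.17109 / 0.44287 ≈ 0.3863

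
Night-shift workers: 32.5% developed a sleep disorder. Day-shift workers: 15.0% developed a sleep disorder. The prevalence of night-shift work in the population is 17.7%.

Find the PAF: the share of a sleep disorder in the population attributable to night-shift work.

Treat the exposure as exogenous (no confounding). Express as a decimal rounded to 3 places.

p₁ = 0.325, p₀ = 0.15.
Overall risk P(Y=1) = π·p₁ + (1−π)·p₀ = 0.177×0.325 + 0.823×0.15 = 0.18097.
Under exogeneity, PAF = [P(Y=1) − p₀] / P(Y=1).
PAF = (0.18097 − 0.15) / 0.18097 ≈ 0.1712

PAF ≈ 0.171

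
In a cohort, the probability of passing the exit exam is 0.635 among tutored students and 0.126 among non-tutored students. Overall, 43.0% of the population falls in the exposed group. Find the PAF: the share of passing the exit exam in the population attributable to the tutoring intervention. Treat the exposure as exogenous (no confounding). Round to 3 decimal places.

Let p₁ = 0.635, p₀ = 0.126.
Overall risk P(Y=1) = π·p₁ + (1−π)·p₀ = 0.43×0.635 + 0.57×0.126 = 0.34487.
Under exogeneity, PAF = [P(Y=1) − p₀] / P(Y=1).
PAF = (0.34487 − 0.126) / 0.34487 ≈ 0.6346

PAF ≈ 0.635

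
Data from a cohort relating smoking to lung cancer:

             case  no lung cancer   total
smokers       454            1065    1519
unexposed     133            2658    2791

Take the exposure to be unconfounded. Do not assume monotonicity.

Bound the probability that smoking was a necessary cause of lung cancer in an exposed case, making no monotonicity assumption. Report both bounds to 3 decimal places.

0.841 ≤ PN ≤ 1.000

p₁ = P(outcome | exposed) = 454/1519 = 0.29888
p₀ = P(outcome | unexposed) = 133/2791 = 0.047653
Under exogeneity alone the bounds on PN are max{0,(p₁−p₀)/p₁} ≤ PN ≤ min{1,(1−p₀)/p₁}.
  lower = (p₁ − p₀)/p₁ = 0.25123 / 0.29888 ≈ 0.8406
  upper = min{1, (1 − p₀)/p₁} = 0.95235 / 0.29888 ≈ 3.1864 → capped at 1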